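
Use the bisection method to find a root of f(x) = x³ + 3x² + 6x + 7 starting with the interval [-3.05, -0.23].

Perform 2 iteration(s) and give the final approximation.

f(x) = x³ + 3x² + 6x + 7
Initial interval: [-3.05, -0.23]

Iteration 1:
  c_1 = (-3.050000 + (-0.230000))/2 = -1.640000
  f(c_1) = f(-1.640000) = 0.817856
  f(a) × f(c) < 0, new interval: [-3.050000, -1.640000]
Iteration 2:
  c_2 = (-3.050000 + (-1.640000))/2 = -2.345000
  f(c_2) = f(-2.345000) = -3.468139
  f(a) × f(c) ≥ 0, new interval: [-2.345000, -1.640000]

After 2 iteration(s), the approximation is c_2 = -2.345000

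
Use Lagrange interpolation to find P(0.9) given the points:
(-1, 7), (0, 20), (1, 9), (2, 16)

Lagrange interpolation formula:
P(x) = Σ yᵢ × Lᵢ(x)
where Lᵢ(x) = Π_{j≠i} (x - xⱼ)/(xᵢ - xⱼ)

L_0(0.9) = (0.9 - 0)/(-1 - 0) × (0.9 - 1)/(-1 - 1) × (0.9 - 2)/(-1 - 2) = -0.016500
L_1(0.9) = (0.9 - (-1))/(0 - (-1)) × (0.9 - 1)/(0 - 1) × (0.9 - 2)/(0 - 2) = 0.104500
L_2(0.9) = (0.9 - (-1))/(1 - (-1)) × (0.9 - 0)/(1 - 0) × (0.9 - 2)/(1 - 2) = 0.940500
L_3(0.9) = (0.9 - (-1))/(2 - (-1)) × (0.9 - 0)/(2 - 0) × (0.9 - 1)/(2 - 1) = -0.028500

P(0.9) = 7×L_0(0.9) + 20×L_1(0.9) + 9×L_2(0.9) + 16×L_3(0.9)
P(0.9) = 9.983000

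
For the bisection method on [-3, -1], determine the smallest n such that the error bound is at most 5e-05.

We need (b-a)/2^n ≤ 5e-05
(-1 - (-3))/2^n ≤ 5e-05
2/2^n ≤ 5e-05
2^n ≥ 40000
n ≥ log₂(40000) = 15.29
n ≥ 16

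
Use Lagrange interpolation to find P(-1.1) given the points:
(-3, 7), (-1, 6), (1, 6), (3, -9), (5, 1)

Lagrange interpolation formula:
P(x) = Σ yᵢ × Lᵢ(x)
where Lᵢ(x) = Π_{j≠i} (x - xⱼ)/(xᵢ - xⱼ)

L_0(-1.1) = (-1.1 - (-1))/(-3 - (-1)) × (-1.1 - 1)/(-3 - 1) × (-1.1 - 3)/(-3 - 3) × (-1.1 - 5)/(-3 - 5) = 0.013677
L_1(-1.1) = (-1.1 - (-3))/(-1 - (-3)) × (-1.1 - 1)/(-1 - 1) × (-1.1 - 3)/(-1 - 3) × (-1.1 - 5)/(-1 - 5) = 1.039478
L_2(-1.1) = (-1.1 - (-3))/(1 - (-3)) × (-1.1 - (-1))/(1 - (-1)) × (-1.1 - 3)/(1 - 3) × (-1.1 - 5)/(1 - 5) = -0.074248
L_3(-1.1) = (-1.1 - (-3))/(3 - (-3)) × (-1.1 - (-1))/(3 - (-1)) × (-1.1 - 1)/(3 - 1) × (-1.1 - 5)/(3 - 5) = 0.025353
L_4(-1.1) = (-1.1 - (-3))/(5 - (-3)) × (-1.1 - (-1))/(5 - (-1)) × (-1.1 - 1)/(5 - 1) × (-1.1 - 3)/(5 - 3) = -0.004260

P(-1.1) = 7×L_0(-1.1) + 6×L_1(-1.1) + 6×L_2(-1.1) + (-9)×L_3(-1.1) + 1×L_4(-1.1)
P(-1.1) = 5.654681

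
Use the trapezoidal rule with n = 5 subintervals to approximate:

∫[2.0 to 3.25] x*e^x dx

f(x) = x*e^x
a = 2.0, b = 3.25, n = 5
h = (b - a)/n = 0.250000

Trapezoidal rule: (h/2)[f(x₀) + 2f(x₁) + 2f(x₂) + ... + f(xₙ)]

x_0 = 2.0000, f(x_0) = 14.778112, coefficient = 1
x_1 = 2.2500, f(x_1) = 21.347406, coefficient = 2
x_2 = 2.5000, f(x_2) = 30.456235, coefficient = 2
x_3 = 2.7500, f(x_3) = 43.017238, coefficient = 2
x_4 = 3.0000, f(x_4) = 60.256611, coefficient = 2
x_5 = 3.2500, f(x_5) = 83.818605, coefficient = 1

I ≈ (0.250000/2) × 408.751695 = 51.093962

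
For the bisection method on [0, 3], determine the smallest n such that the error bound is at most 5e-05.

We need (b-a)/2^n ≤ 5e-05
(3 - 0)/2^n ≤ 5e-05
3/2^n ≤ 5e-05
2^n ≥ 60000
n ≥ log₂(60000) = 15.87
n ≥ 16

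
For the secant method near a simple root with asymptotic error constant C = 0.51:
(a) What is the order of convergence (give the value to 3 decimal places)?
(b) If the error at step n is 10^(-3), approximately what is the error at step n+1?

(a) Secant method has superlinear convergence with order φ = (1+√5)/2 ≈ 1.618.
    This means |e_{n+1}| ≈ C|e_n|^1.618.

(b) With |e_n| = 10^(-3) and C = 0.51:
    |e_{n+1}| ≈ 0.51 × (10^(-3))^1.618 = 0.51 × 10^(-4.85)

(a) ≈ 1.618 (golden ratio); (b) |e_{n+1}| ≈ 7.136e-06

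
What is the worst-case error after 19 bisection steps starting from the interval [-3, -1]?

Bisection error bound: |error| ≤ (b-a)/2^n
|error| ≤ (-1 - (-3))/2^19 = 2/2^19
|error| ≤ 0.0000038147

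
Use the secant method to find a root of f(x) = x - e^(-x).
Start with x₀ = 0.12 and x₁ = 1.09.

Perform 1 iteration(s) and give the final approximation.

f(x) = x - e^(-x)
x₀ = 0.12, x₁ = 1.09

Secant formula: x_{n+1} = x_n - f(x_n)(x_n - x_{n-1})/(f(x_n) - f(x_{n-1}))

Iteration 1:
  f(0.120000) = -0.766920
  f(1.090000) = 0.753784
  x_2 = 1.090000 - 0.753784×(1.090000 - 0.120000)/(0.753784 - (-0.766920))
       = 0.609190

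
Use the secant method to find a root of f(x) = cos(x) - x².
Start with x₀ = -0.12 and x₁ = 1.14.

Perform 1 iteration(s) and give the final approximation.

f(x) = cos(x) - x²
x₀ = -0.12, x₁ = 1.14

Secant formula: x_{n+1} = x_n - f(x_n)(x_n - x_{n-1})/(f(x_n) - f(x_{n-1}))

Iteration 1:
  f(-0.120000) = 0.978409
  f(1.140000) = -0.882005
  x_2 = 1.140000 - (-0.882005)×(1.140000 - (-0.120000))/(-0.882005 - 0.978409)
       = 0.542645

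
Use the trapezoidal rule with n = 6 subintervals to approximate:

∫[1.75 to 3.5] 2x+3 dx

f(x) = 2x+3
a = 1.75, b = 3.5, n = 6
h = (b - a)/n = 0.291667

Trapezoidal rule: (h/2)[f(x₀) + 2f(x₁) + 2f(x₂) + ... + f(xₙ)]

x_0 = 1.7500, f(x_0) = 6.500000, coefficient = 1
x_1 = 2.0417, f(x_1) = 7.083333, coefficient = 2
x_2 = 2.3333, f(x_2) = 7.666667, coefficient = 2
x_3 = 2.6250, f(x_3) = 8.250000, coefficient = 2
x_4 = 2.9167, f(x_4) = 8.833333, coefficient = 2
x_5 = 3.2083, f(x_5) = 9.416667, coefficient = 2
x_6 = 3.5000, f(x_6) = 10.000000, coefficient = 1

I ≈ (0.291667/2) × 99.000000 = 14.437500
Exact value: 14.437500
Error: 0.000000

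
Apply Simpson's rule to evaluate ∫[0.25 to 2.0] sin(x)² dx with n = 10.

f(x) = sin(x)²
a = 0.25, b = 2.0, n = 10
h = (b - a)/n = 0.175000

Simpson's rule: (h/3)[f(x₀) + 4f(x₁) + 2f(x₂) + ... + f(xₙ)]

x_0 = 0.2500, f(x_0) = 0.061209, coefficient = 1
x_1 = 0.4250, f(x_1) = 0.170008, coefficient = 4
x_2 = 0.6000, f(x_2) = 0.318821, coefficient = 2
x_3 = 0.7750, f(x_3) = 0.489603, coefficient = 4
x_4 = 0.9500, f(x_4) = 0.661645, coefficient = 2
x_5 = 1.1250, f(x_5) = 0.814087, coefficient = 4
x_6 = 1.3000, f(x_6) = 0.928444, coefficient = 2
x_7 = 1.4750, f(x_7) = 0.990851, coefficient = 4
x_8 = 1.6500, f(x_8) = 0.993740, coefficient = 2
x_9 = 1.8250, f(x_9) = 0.936760, coefficient = 4
x_10 = 2.0000, f(x_10) = 0.826822, coefficient = 1

I ≈ (0.175000/3) × 20.298568 = 1.184083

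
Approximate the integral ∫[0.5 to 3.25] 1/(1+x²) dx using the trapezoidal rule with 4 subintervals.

f(x) = 1/(1+x²)
a = 0.5, b = 3.25, n = 4
h = (b - a)/n = 0.687500

Trapezoidal rule: (h/2)[f(x₀) + 2f(x₁) + 2f(x₂) + ... + f(xₙ)]

x_0 = 0.5000, f(x_0) = 0.800000, coefficient = 1
x_1 = 1.1875, f(x_1) = 0.414911, coefficient = 2
x_2 = 1.8750, f(x_2) = 0.221453, coefficient = 2
x_3 = 2.5625, f(x_3) = 0.132163, coefficient = 2
x_4 = 3.2500, f(x_4) = 0.086486, coefficient = 1

I ≈ (0.687500/2) × 2.423541 = 0.833092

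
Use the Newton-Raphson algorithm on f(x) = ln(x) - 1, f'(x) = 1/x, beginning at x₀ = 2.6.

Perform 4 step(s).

f(x) = ln(x) - 1
f'(x) = 1/x
x₀ = 2.6

Newton-Raphson formula: x_{n+1} = x_n - f(x_n)/f'(x_n)

Iteration 1:
  f(2.600000) = -0.044489
  f'(2.600000) = 0.384615
  x_1 = 2.600000 - (-0.044489)/0.384615 = 2.715670
Iteration 2:
  f(2.715670) = -0.000961
  f'(2.715670) = 0.368233
  x_2 = 2.715670 - (-0.000961)/0.368233 = 2.718281
Iteration 3:
  f(2.718281) = 0.000000
  f'(2.718281) = 0.367880
  x_3 = 2.718281 - 0.000000/0.367880 = 2.718282
Iteration 4:
  f(2.718282) = 0.000000
  f'(2.718282) = 0.367879
  x_4 = 2.718282 - 0.000000/0.367879 = 2.718282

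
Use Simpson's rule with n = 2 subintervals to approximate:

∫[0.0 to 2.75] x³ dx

f(x) = x³
a = 0.0, b = 2.75, n = 2
h = (b - a)/n = 1.375000

Simpson's rule: (h/3)[f(x₀) + 4f(x₁) + 2f(x₂) + ... + f(xₙ)]

x_0 = 0.0000, f(x_0) = 0.000000, coefficient = 1
x_1 = 1.3750, f(x_1) = 2.599609, coefficient = 4
x_2 = 2.7500, f(x_2) = 20.796875, coefficient = 1

I ≈ (1.375000/3) × 31.195312 = 14.297852
Exact value: 14.297852
Error: 0.000000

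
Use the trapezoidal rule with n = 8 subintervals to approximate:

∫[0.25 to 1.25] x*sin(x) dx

f(x) = x*sin(x)
a = 0.25, b = 1.25, n = 8
h = (b - a)/n = 0.125000

Trapezoidal rule: (h/2)[f(x₀) + 2f(x₁) + 2f(x₂) + ... + f(xₙ)]

x_0 = 0.2500, f(x_0) = 0.061851, coefficient = 1
x_1 = 0.3750, f(x_1) = 0.137352, coefficient = 2
x_2 = 0.5000, f(x_2) = 0.239713, coefficient = 2
x_3 = 0.6250, f(x_3) = 0.365686, coefficient = 2
x_4 = 0.7500, f(x_4) = 0.511229, coefficient = 2
x_5 = 0.8750, f(x_5) = 0.671601, coefficient = 2
x_6 = 1.0000, f(x_6) = 0.841471, coefficient = 2
x_7 = 1.1250, f(x_7) = 1.015051, coefficient = 2
x_8 = 1.2500, f(x_8) = 1.186231, coefficient = 1

I ≈ (0.125000/2) × 8.812287 = 0.550768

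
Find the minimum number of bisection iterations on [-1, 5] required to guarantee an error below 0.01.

We need (b-a)/2^n ≤ 0.01
(5 - (-1))/2^n ≤ 0.01
6/2^n ≤ 0.01
2^n ≥ 600
n ≥ log₂(600) = 9.23
n ≥ 10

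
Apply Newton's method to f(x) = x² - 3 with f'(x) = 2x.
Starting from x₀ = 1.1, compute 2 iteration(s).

f(x) = x² - 3
f'(x) = 2x
x₀ = 1.1

Newton-Raphson formula: x_{n+1} = x_n - f(x_n)/f'(x_n)

Iteration 1:
  f(1.100000) = -1.790000
  f'(1.100000) = 2.200000
  x_1 = 1.100000 - (-1.790000)/2.200000 = 1.913636
Iteration 2:
  f(1.913636) = 0.662004
  f'(1.913636) = 3.827273
  x_2 = 1.913636 - 0.662004/3.827273 = 1.740666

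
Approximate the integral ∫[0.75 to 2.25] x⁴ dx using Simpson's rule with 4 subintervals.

f(x) = x⁴
a = 0.75, b = 2.25, n = 4
h = (b - a)/n = 0.375000

Simpson's rule: (h/3)[f(x₀) + 4f(x₁) + 2f(x₂) + ... + f(xₙ)]

x_0 = 0.7500, f(x_0) = 0.316406, coefficient = 1
x_1 = 1.1250, f(x_1) = 1.601807, coefficient = 4
x_2 = 1.5000, f(x_2) = 5.062500, coefficient = 2
x_3 = 1.8750, f(x_3) = 12.359619, coefficient = 4
x_4 = 2.2500, f(x_4) = 25.628906, coefficient = 1

I ≈ (0.375000/3) × 91.916016 = 11.489502
Exact value: 11.485547
Error: 0.003955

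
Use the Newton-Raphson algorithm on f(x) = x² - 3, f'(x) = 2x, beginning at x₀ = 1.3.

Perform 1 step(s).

f(x) = x² - 3
f'(x) = 2x
x₀ = 1.3

Newton-Raphson formula: x_{n+1} = x_n - f(x_n)/f'(x_n)

Iteration 1:
  f(1.300000) = -1.310000
  f'(1.300000) = 2.600000
  x_1 = 1.300000 - (-1.310000)/2.600000 = 1.803846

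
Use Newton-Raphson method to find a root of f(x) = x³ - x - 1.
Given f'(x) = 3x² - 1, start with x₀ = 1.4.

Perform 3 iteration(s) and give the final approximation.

f(x) = x³ - x - 1
f'(x) = 3x² - 1
x₀ = 1.4

Newton-Raphson formula: x_{n+1} = x_n - f(x_n)/f'(x_n)

Iteration 1:
  f(1.400000) = 0.344000
  f'(1.400000) = 4.880000
  x_1 = 1.400000 - 0.344000/4.880000 = 1.329508
Iteration 2:
  f(1.329508) = 0.020520
  f'(1.329508) = 4.302776
  x_2 = 1.329508 - 0.020520/4.302776 = 1.324739
Iteration 3:
  f(1.324739) = 0.000091
  f'(1.324739) = 4.264802
  x_3 = 1.324739 - 0.000091/4.264802 = 1.324718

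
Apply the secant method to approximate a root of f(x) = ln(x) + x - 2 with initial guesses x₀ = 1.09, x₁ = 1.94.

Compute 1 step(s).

f(x) = ln(x) + x - 2
x₀ = 1.09, x₁ = 1.94

Secant formula: x_{n+1} = x_n - f(x_n)(x_n - x_{n-1})/(f(x_n) - f(x_{n-1}))

Iteration 1:
  f(1.090000) = -0.823822
  f(1.940000) = 0.602688
  x_2 = 1.940000 - 0.602688×(1.940000 - 1.090000)/(0.602688 - (-0.823822))
       = 1.580883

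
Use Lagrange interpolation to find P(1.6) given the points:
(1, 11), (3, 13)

Lagrange interpolation formula:
P(x) = Σ yᵢ × Lᵢ(x)
where Lᵢ(x) = Π_{j≠i} (x - xⱼ)/(xᵢ - xⱼ)

L_0(1.6) = (1.6 - 3)/(1 - 3) = 0.700000
L_1(1.6) = (1.6 - 1)/(3 - 1) = 0.300000

P(1.6) = 11×L_0(1.6) + 13×L_1(1.6)
P(1.6) = 11.600000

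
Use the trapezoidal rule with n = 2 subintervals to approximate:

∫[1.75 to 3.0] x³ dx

f(x) = x³
a = 1.75, b = 3.0, n = 2
h = (b - a)/n = 0.625000

Trapezoidal rule: (h/2)[f(x₀) + 2f(x₁) + 2f(x₂) + ... + f(xₙ)]

x_0 = 1.7500, f(x_0) = 5.359375, coefficient = 1
x_1 = 2.3750, f(x_1) = 13.396484, coefficient = 2
x_2 = 3.0000, f(x_2) = 27.000000, coefficient = 1

I ≈ (0.625000/2) × 59.152344 = 18.485107
Exact value: 17.905273
Error: 0.579834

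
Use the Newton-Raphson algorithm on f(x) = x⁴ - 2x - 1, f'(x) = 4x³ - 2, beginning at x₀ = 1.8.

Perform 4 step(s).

f(x) = x⁴ - 2x - 1
f'(x) = 4x³ - 2
x₀ = 1.8

Newton-Raphson formula: x_{n+1} = x_n - f(x_n)/f'(x_n)

Iteration 1:
  f(1.800000) = 5.897600
  f'(1.800000) = 21.328000
  x_1 = 1.800000 - 5.897600/21.328000 = 1.523481
Iteration 2:
  f(1.523481) = 1.340051
  f'(1.523481) = 12.143960
  x_2 = 1.523481 - 1.340051/12.143960 = 1.413134
Iteration 3:
  f(1.413134) = 0.161530
  f'(1.413134) = 9.287812
  x_3 = 1.413134 - 0.161530/9.287812 = 1.395742
Iteration 4:
  f(1.395742) = 0.003594
  f'(1.395742) = 8.876160
  x_4 = 1.395742 - 0.003594/8.876160 = 1.395337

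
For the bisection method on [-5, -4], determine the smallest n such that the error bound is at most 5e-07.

We need (b-a)/2^n ≤ 5e-07
(-4 - (-5))/2^n ≤ 5e-07
1/2^n ≤ 5e-07
2^n ≥ 2000000
n ≥ log₂(2000000) = 20.93
n ≥ 21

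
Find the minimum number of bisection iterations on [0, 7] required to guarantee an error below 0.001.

We need (b-a)/2^n ≤ 0.001
(7 - 0)/2^n ≤ 0.001
7/2^n ≤ 0.001
2^n ≥ 7000
n ≥ log₂(7000) = 12.77
n ≥ 13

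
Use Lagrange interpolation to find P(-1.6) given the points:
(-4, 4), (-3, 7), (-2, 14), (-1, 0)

Lagrange interpolation formula:
P(x) = Σ yᵢ × Lᵢ(x)
where Lᵢ(x) = Π_{j≠i} (x - xⱼ)/(xᵢ - xⱼ)

L_0(-1.6) = (-1.6 - (-3))/(-4 - (-3)) × (-1.6 - (-2))/(-4 - (-2)) × (-1.6 - (-1))/(-4 - (-1)) = 0.056000
L_1(-1.6) = (-1.6 - (-4))/(-3 - (-4)) × (-1.6 - (-2))/(-3 - (-2)) × (-1.6 - (-1))/(-3 - (-1)) = -0.288000
L_2(-1.6) = (-1.6 - (-4))/(-2 - (-4)) × (-1.6 - (-3))/(-2 - (-3)) × (-1.6 - (-1))/(-2 - (-1)) = 1.008000
L_3(-1.6) = (-1.6 - (-4))/(-1 - (-4)) × (-1.6 - (-3))/(-1 - (-3)) × (-1.6 - (-2))/(-1 - (-2)) = 0.224000

P(-1.6) = 4×L_0(-1.6) + 7×L_1(-1.6) + 14×L_2(-1.6) + 0×L_3(-1.6)
P(-1.6) = 12.320000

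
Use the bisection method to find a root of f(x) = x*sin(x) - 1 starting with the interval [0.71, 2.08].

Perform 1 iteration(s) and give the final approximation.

f(x) = x*sin(x) - 1
Initial interval: [0.71, 2.08]

Iteration 1:
  c_1 = (0.710000 + 2.080000)/2 = 1.395000
  f(c_1) = f(1.395000) = 0.373500
  f(a) × f(c) < 0, new interval: [0.710000, 1.395000]

After 1 iteration(s), the approximation is c_1 = 1.395000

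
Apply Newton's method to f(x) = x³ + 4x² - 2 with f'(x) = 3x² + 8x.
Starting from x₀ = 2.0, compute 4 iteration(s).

f(x) = x³ + 4x² - 2
f'(x) = 3x² + 8x
x₀ = 2.0

Newton-Raphson formula: x_{n+1} = x_n - f(x_n)/f'(x_n)

Iteration 1:
  f(2.000000) = 22.000000
  f'(2.000000) = 28.000000
  x_1 = 2.000000 - 22.000000/28.000000 = 1.214286
Iteration 2:
  f(1.214286) = 5.688411
  f'(1.214286) = 14.137755
  x_2 = 1.214286 - 5.688411/14.137755 = 0.811930
Iteration 3:
  f(0.811930) = 1.172167
  f'(0.811930) = 8.473127
  x_3 = 0.811930 - 1.172167/8.473127 = 0.673590
Iteration 4:
  f(0.673590) = 0.120519
  f'(0.673590) = 6.749894
  x_4 = 0.673590 - 0.120519/6.749894 = 0.655735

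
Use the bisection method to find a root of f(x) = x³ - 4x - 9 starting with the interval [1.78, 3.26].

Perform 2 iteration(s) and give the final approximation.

f(x) = x³ - 4x - 9
Initial interval: [1.78, 3.26]

Iteration 1:
  c_1 = (1.780000 + 3.260000)/2 = 2.520000
  f(c_1) = f(2.520000) = -3.076992
  f(a) × f(c) ≥ 0, new interval: [2.520000, 3.260000]
Iteration 2:
  c_2 = (2.520000 + 3.260000)/2 = 2.890000
  f(c_2) = f(2.890000) = 3.577569
  f(a) × f(c) < 0, new interval: [2.520000, 2.890000]

After 2 iteration(s), the approximation is c_2 = 2.890000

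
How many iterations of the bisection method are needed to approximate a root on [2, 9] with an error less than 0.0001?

We need (b-a)/2^n ≤ 0.0001
(9 - 2)/2^n ≤ 0.0001
7/2^n ≤ 0.0001
2^n ≥ 70000
n ≥ log₂(70000) = 16.10
n ≥ 17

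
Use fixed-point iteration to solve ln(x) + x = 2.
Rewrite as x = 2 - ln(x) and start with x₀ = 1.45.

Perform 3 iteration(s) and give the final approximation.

Equation: ln(x) + x = 2
Fixed-point form: x = 2 - ln(x)
x₀ = 1.45

x_1 = g(1.450000) = 1.628436
x_2 = g(1.628436) = 1.512380
x_3 = g(1.512380) = 1.586316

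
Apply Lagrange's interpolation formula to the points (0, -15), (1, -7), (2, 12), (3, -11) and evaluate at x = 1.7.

Lagrange interpolation formula:
P(x) = Σ yᵢ × Lᵢ(x)
where Lᵢ(x) = Π_{j≠i} (x - xⱼ)/(xᵢ - xⱼ)

L_0(1.7) = (1.7 - 1)/(0 - 1) × (1.7 - 2)/(0 - 2) × (1.7 - 3)/(0 - 3) = -0.045500
L_1(1.7) = (1.7 - 0)/(1 - 0) × (1.7 - 2)/(1 - 2) × (1.7 - 3)/(1 - 3) = 0.331500
L_2(1.7) = (1.7 - 0)/(2 - 0) × (1.7 - 1)/(2 - 1) × (1.7 - 3)/(2 - 3) = 0.773500
L_3(1.7) = (1.7 - 0)/(3 - 0) × (1.7 - 1)/(3 - 1) × (1.7 - 2)/(3 - 2) = -0.059500

P(1.7) = (-15)×L_0(1.7) + (-7)×L_1(1.7) + 12×L_2(1.7) + (-11)×L_3(1.7)
P(1.7) = 8.298500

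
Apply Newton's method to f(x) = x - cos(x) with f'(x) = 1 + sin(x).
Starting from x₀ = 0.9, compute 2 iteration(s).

f(x) = x - cos(x)
f'(x) = 1 + sin(x)
x₀ = 0.9

Newton-Raphson formula: x_{n+1} = x_n - f(x_n)/f'(x_n)

Iteration 1:
  f(0.900000) = 0.278390
  f'(0.900000) = 1.783327
  x_1 = 0.900000 - 0.278390/1.783327 = 0.743893
Iteration 2:
  f(0.743893) = 0.008055
  f'(0.743893) = 1.677158
  x_2 = 0.743893 - 0.008055/1.677158 = 0.739090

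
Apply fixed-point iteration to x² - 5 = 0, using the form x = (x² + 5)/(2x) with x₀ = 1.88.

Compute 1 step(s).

Equation: x² - 5 = 0
Fixed-point form: x = (x² + 5)/(2x)
x₀ = 1.88

x_1 = g(1.880000) = 2.269787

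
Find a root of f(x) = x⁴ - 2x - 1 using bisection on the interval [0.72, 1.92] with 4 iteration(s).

f(x) = x⁴ - 2x - 1
Initial interval: [0.72, 1.92]

Iteration 1:
  c_1 = (0.720000 + 1.920000)/2 = 1.320000
  f(c_1) = f(1.320000) = -0.604042
  f(a) × f(c) ≥ 0, new interval: [1.320000, 1.920000]
Iteration 2:
  c_2 = (1.320000 + 1.920000)/2 = 1.620000
  f(c_2) = f(1.620000) = 2.647475
  f(a) × f(c) < 0, new interval: [1.320000, 1.620000]
Iteration 3:
  c_3 = (1.320000 + 1.620000)/2 = 1.470000
  f(c_3) = f(1.470000) = 0.729489
  f(a) × f(c) < 0, new interval: [1.320000, 1.470000]
Iteration 4:
  c_4 = (1.320000 + 1.470000)/2 = 1.395000
  f(c_4) = f(1.395000) = -0.002987
  f(a) × f(c) ≥ 0, new interval: [1.395000, 1.470000]

After 4 iteration(s), the approximation is c_4 = 1.395000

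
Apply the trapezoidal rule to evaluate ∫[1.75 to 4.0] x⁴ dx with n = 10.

f(x) = x⁴
a = 1.75, b = 4.0, n = 10
h = (b - a)/n = 0.225000

Trapezoidal rule: (h/2)[f(x₀) + 2f(x₁) + 2f(x₂) + ... + f(xₙ)]

x_0 = 1.7500, f(x_0) = 9.378906, coefficient = 1
x_1 = 1.9750, f(x_1) = 15.214875, coefficient = 2
x_2 = 2.2000, f(x_2) = 23.425600, coefficient = 2
x_3 = 2.4250, f(x_3) = 34.581750, coefficient = 2
x_4 = 2.6500, f(x_4) = 49.315506, coefficient = 2
x_5 = 2.8750, f(x_5) = 68.320557, coefficient = 2
x_6 = 3.1000, f(x_6) = 92.352100, coefficient = 2
x_7 = 3.3250, f(x_7) = 122.226844, coefficient = 2
x_8 = 3.5500, f(x_8) = 158.823006, coefficient = 2
x_9 = 3.7750, f(x_9) = 203.080313, coefficient = 2
x_10 = 4.0000, f(x_10) = 256.000000, coefficient = 1

I ≈ (0.225000/2) × 1800.060010 = 202.506751
Exact value: 201.517383
Error: 0.989368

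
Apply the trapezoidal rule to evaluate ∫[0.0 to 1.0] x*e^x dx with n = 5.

f(x) = x*e^x
a = 0.0, b = 1.0, n = 5
h = (b - a)/n = 0.200000

Trapezoidal rule: (h/2)[f(x₀) + 2f(x₁) + 2f(x₂) + ... + f(xₙ)]

x_0 = 0.0000, f(x_0) = 0.000000, coefficient = 1
x_1 = 0.2000, f(x_1) = 0.244281, coefficient = 2
x_2 = 0.4000, f(x_2) = 0.596730, coefficient = 2
x_3 = 0.6000, f(x_3) = 1.093271, coefficient = 2
x_4 = 0.8000, f(x_4) = 1.780433, coefficient = 2
x_5 = 1.0000, f(x_5) = 2.718282, coefficient = 1

I ≈ (0.200000/2) × 10.147711 = 1.014771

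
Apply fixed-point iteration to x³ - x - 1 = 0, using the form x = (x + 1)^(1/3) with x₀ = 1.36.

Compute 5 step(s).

Equation: x³ - x - 1 = 0
Fixed-point form: x = (x + 1)^(1/3)
x₀ = 1.36

x_1 = g(1.360000) = 1.331386
x_2 = g(1.331386) = 1.325983
x_3 = g(1.325983) = 1.324958
x_4 = g(1.324958) = 1.324764
x_5 = g(1.324764) = 1.324727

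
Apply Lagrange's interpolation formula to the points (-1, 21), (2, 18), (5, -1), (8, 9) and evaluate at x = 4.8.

Lagrange interpolation formula:
P(x) = Σ yᵢ × Lᵢ(x)
where Lᵢ(x) = Π_{j≠i} (x - xⱼ)/(xᵢ - xⱼ)

L_0(4.8) = (4.8 - 2)/(-1 - 2) × (4.8 - 5)/(-1 - 5) × (4.8 - 8)/(-1 - 8) = -0.011062
L_1(4.8) = (4.8 - (-1))/(2 - (-1)) × (4.8 - 5)/(2 - 5) × (4.8 - 8)/(2 - 8) = 0.068741
L_2(4.8) = (4.8 - (-1))/(5 - (-1)) × (4.8 - 2)/(5 - 2) × (4.8 - 8)/(5 - 8) = 0.962370
L_3(4.8) = (4.8 - (-1))/(8 - (-1)) × (4.8 - 2)/(8 - 2) × (4.8 - 5)/(8 - 5) = -0.020049

P(4.8) = 21×L_0(4.8) + 18×L_1(4.8) + (-1)×L_2(4.8) + 9×L_3(4.8)
P(4.8) = -0.137778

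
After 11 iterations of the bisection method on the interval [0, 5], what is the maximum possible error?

Bisection error bound: |error| ≤ (b-a)/2^n
|error| ≤ (5 - 0)/2^11 = 5/2^11
|error| ≤ 0.0024414062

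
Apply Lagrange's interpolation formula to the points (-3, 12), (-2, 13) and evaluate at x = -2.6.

Lagrange interpolation formula:
P(x) = Σ yᵢ × Lᵢ(x)
where Lᵢ(x) = Π_{j≠i} (x - xⱼ)/(xᵢ - xⱼ)

L_0(-2.6) = (-2.6 - (-2))/(-3 - (-2)) = 0.600000
L_1(-2.6) = (-2.6 - (-3))/(-2 - (-3)) = 0.400000

P(-2.6) = 12×L_0(-2.6) + 13×L_1(-2.6)
P(-2.6) = 12.400000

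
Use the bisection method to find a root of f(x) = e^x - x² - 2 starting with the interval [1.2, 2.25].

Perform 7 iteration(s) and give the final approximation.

f(x) = e^x - x² - 2
Initial interval: [1.2, 2.25]

Iteration 1:
  c_1 = (1.200000 + 2.250000)/2 = 1.725000
  f(c_1) = f(1.725000) = 0.636896
  f(a) × f(c) < 0, new interval: [1.200000, 1.725000]
Iteration 2:
  c_2 = (1.200000 + 1.725000)/2 = 1.462500
  f(c_2) = f(1.462500) = 0.177832
  f(a) × f(c) < 0, new interval: [1.200000, 1.462500]
Iteration 3:
  c_3 = (1.200000 + 1.462500)/2 = 1.331250
  f(c_3) = f(1.331250) = 0.013546
  f(a) × f(c) < 0, new interval: [1.200000, 1.331250]
Iteration 4:
  c_4 = (1.200000 + 1.331250)/2 = 1.265625
  f(c_4) = f(1.265625) = -0.056499
  f(a) × f(c) ≥ 0, new interval: [1.265625, 1.331250]
Iteration 5:
  c_5 = (1.265625 + 1.331250)/2 = 1.298437
  f(c_5) = f(1.298437) = -0.022372
  f(a) × f(c) ≥ 0, new interval: [1.298437, 1.331250]
Iteration 6:
  c_6 = (1.298437 + 1.331250)/2 = 1.314844
  f(c_6) = f(1.314844) = -0.004645
  f(a) × f(c) ≥ 0, new interval: [1.314844, 1.331250]
Iteration 7:
  c_7 = (1.314844 + 1.331250)/2 = 1.323047
  f(c_7) = f(1.323047) = 0.004391
  f(a) × f(c) < 0, new interval: [1.314844, 1.323047]

After 7 iteration(s), the approximation is c_7 = 1.323047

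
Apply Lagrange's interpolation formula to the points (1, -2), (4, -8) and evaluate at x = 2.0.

Lagrange interpolation formula:
P(x) = Σ yᵢ × Lᵢ(x)
where Lᵢ(x) = Π_{j≠i} (x - xⱼ)/(xᵢ - xⱼ)

L_0(2.0) = (2.0 - 4)/(1 - 4) = 0.666667
L_1(2.0) = (2.0 - 1)/(4 - 1) = 0.333333

P(2.0) = (-2)×L_0(2.0) + (-8)×L_1(2.0)
P(2.0) = -4.000000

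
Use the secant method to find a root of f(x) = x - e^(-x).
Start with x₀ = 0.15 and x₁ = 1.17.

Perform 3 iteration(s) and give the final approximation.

f(x) = x - e^(-x)
x₀ = 0.15, x₁ = 1.17

Secant formula: x_{n+1} = x_n - f(x_n)(x_n - x_{n-1})/(f(x_n) - f(x_{n-1}))

Iteration 1:
  f(0.150000) = -0.710708
  f(1.170000) = 0.859633
  x_2 = 1.170000 - 0.859633×(1.170000 - 0.150000)/(0.859633 - (-0.710708))
       = 0.611634
Iteration 2:
  f(1.170000) = 0.859633
  f(0.611634) = 0.069170
  x_3 = 0.611634 - 0.069170×(0.611634 - 1.170000)/(0.069170 - 0.859633)
       = 0.562774
Iteration 3:
  f(0.611634) = 0.069170
  f(0.562774) = -0.006853
  x_4 = 0.562774 - (-0.006853)×(0.562774 - 0.611634)/(-0.006853 - 0.069170)
       = 0.567178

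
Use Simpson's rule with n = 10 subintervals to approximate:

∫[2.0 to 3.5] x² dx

f(x) = x²
a = 2.0, b = 3.5, n = 10
h = (b - a)/n = 0.150000

Simpson's rule: (h/3)[f(x₀) + 4f(x₁) + 2f(x₂) + ... + f(xₙ)]

x_0 = 2.0000, f(x_0) = 4.000000, coefficient = 1
x_1 = 2.1500, f(x_1) = 4.622500, coefficient = 4
x_2 = 2.3000, f(x_2) = 5.290000, coefficient = 2
x_3 = 2.4500, f(x_3) = 6.002500, coefficient = 4
x_4 = 2.6000, f(x_4) = 6.760000, coefficient = 2
x_5 = 2.7500, f(x_5) = 7.562500, coefficient = 4
x_6 = 2.9000, f(x_6) = 8.410000, coefficient = 2
x_7 = 3.0500, f(x_7) = 9.302500, coefficient = 4
x_8 = 3.2000, f(x_8) = 10.240000, coefficient = 2
x_9 = 3.3500, f(x_9) = 11.222500, coefficient = 4
x_10 = 3.5000, f(x_10) = 12.250000, coefficient = 1

I ≈ (0.150000/3) × 232.500000 = 11.625000
Exact value: 11.625000
Error: 0.000000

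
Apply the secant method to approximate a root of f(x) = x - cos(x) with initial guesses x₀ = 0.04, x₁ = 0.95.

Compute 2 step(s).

f(x) = x - cos(x)
x₀ = 0.04, x₁ = 0.95

Secant formula: x_{n+1} = x_n - f(x_n)(x_n - x_{n-1})/(f(x_n) - f(x_{n-1}))

Iteration 1:
  f(0.040000) = -0.959200
  f(0.950000) = 0.368317
  x_2 = 0.950000 - 0.368317×(0.950000 - 0.040000)/(0.368317 - (-0.959200))
       = 0.697522
Iteration 2:
  f(0.950000) = 0.368317
  f(0.697522) = -0.068914
  x_3 = 0.697522 - (-0.068914)×(0.697522 - 0.950000)/(-0.068914 - 0.368317)
       = 0.737316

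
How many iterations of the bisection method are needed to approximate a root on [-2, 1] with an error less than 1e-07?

We need (b-a)/2^n ≤ 1e-07
(1 - (-2))/2^n ≤ 1e-07
3/2^n ≤ 1e-07
2^n ≥ 30000000
n ≥ log₂(30000000) = 24.84
n ≥ 25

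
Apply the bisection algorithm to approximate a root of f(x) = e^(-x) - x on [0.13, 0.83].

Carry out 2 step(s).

f(x) = e^(-x) - x
Initial interval: [0.13, 0.83]

Iteration 1:
  c_1 = (0.130000 + 0.830000)/2 = 0.480000
  f(c_1) = f(0.480000) = 0.138783
  f(a) × f(c) ≥ 0, new interval: [0.480000, 0.830000]
Iteration 2:
  c_2 = (0.480000 + 0.830000)/2 = 0.655000
  f(c_2) = f(0.655000) = -0.135558
  f(a) × f(c) < 0, new interval: [0.480000, 0.655000]

After 2 iteration(s), the approximation is c_2 = 0.655000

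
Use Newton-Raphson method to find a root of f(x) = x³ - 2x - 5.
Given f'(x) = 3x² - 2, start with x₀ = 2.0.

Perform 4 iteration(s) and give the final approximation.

f(x) = x³ - 2x - 5
f'(x) = 3x² - 2
x₀ = 2.0

Newton-Raphson formula: x_{n+1} = x_n - f(x_n)/f'(x_n)

Iteration 1:
  f(2.000000) = -1.000000
  f'(2.000000) = 10.000000
  x_1 = 2.000000 - (-1.000000)/10.000000 = 2.100000
Iteration 2:
  f(2.100000) = 0.061000
  f'(2.100000) = 11.230000
  x_2 = 2.100000 - 0.061000/11.230000 = 2.094568
Iteration 3:
  f(2.094568) = 0.000186
  f'(2.094568) = 11.161647
  x_3 = 2.094568 - 0.000186/11.161647 = 2.094551
Iteration 4:
  f(2.094551) = 0.000000
  f'(2.094551) = 11.161438
  x_4 = 2.094551 - 0.000000/11.161438 = 2.094551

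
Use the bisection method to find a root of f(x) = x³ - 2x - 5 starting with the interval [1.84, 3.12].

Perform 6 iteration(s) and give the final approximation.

f(x) = x³ - 2x - 5
Initial interval: [1.84, 3.12]

Iteration 1:
  c_1 = (1.840000 + 3.120000)/2 = 2.480000
  f(c_1) = f(2.480000) = 5.292992
  f(a) × f(c) < 0, new interval: [1.840000, 2.480000]
Iteration 2:
  c_2 = (1.840000 + 2.480000)/2 = 2.160000
  f(c_2) = f(2.160000) = 0.757696
  f(a) × f(c) < 0, new interval: [1.840000, 2.160000]
Iteration 3:
  c_3 = (1.840000 + 2.160000)/2 = 2.000000
  f(c_3) = f(2.000000) = -1.000000
  f(a) × f(c) ≥ 0, new interval: [2.000000, 2.160000]
Iteration 4:
  c_4 = (2.000000 + 2.160000)/2 = 2.080000
  f(c_4) = f(2.080000) = -0.161088
  f(a) × f(c) ≥ 0, new interval: [2.080000, 2.160000]
Iteration 5:
  c_5 = (2.080000 + 2.160000)/2 = 2.120000
  f(c_5) = f(2.120000) = 0.288128
  f(a) × f(c) < 0, new interval: [2.080000, 2.120000]
Iteration 6:
  c_6 = (2.080000 + 2.120000)/2 = 2.100000
  f(c_6) = f(2.100000) = 0.061000
  f(a) × f(c) < 0, new interval: [2.080000, 2.100000]

After 6 iteration(s), the approximation is c_6 = 2.100000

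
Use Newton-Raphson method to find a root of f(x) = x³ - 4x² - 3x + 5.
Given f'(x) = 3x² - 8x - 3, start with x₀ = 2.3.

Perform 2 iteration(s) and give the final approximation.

f(x) = x³ - 4x² - 3x + 5
f'(x) = 3x² - 8x - 3
x₀ = 2.3

Newton-Raphson formula: x_{n+1} = x_n - f(x_n)/f'(x_n)

Iteration 1:
  f(2.300000) = -10.893000
  f'(2.300000) = -5.530000
  x_1 = 2.300000 - (-10.893000)/(-5.530000) = 0.330199
Iteration 2:
  f(0.330199) = 3.609280
  f'(0.330199) = -5.314497
  x_2 = 0.330199 - 3.609280/(-5.314497) = 1.009337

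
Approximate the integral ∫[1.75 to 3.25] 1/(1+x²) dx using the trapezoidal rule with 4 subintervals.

f(x) = 1/(1+x²)
a = 1.75, b = 3.25, n = 4
h = (b - a)/n = 0.375000

Trapezoidal rule: (h/2)[f(x₀) + 2f(x₁) + 2f(x₂) + ... + f(xₙ)]

x_0 = 1.7500, f(x_0) = 0.246154, coefficient = 1
x_1 = 2.1250, f(x_1) = 0.181303, coefficient = 2
x_2 = 2.5000, f(x_2) = 0.137931, coefficient = 2
x_3 = 2.8750, f(x_3) = 0.107926, coefficient = 2
x_4 = 3.2500, f(x_4) = 0.086486, coefficient = 1

I ≈ (0.375000/2) × 1.186960 = 0.222555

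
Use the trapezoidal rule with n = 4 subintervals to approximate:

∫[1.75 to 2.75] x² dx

f(x) = x²
a = 1.75, b = 2.75, n = 4
h = (b - a)/n = 0.250000

Trapezoidal rule: (h/2)[f(x₀) + 2f(x₁) + 2f(x₂) + ... + f(xₙ)]

x_0 = 1.7500, f(x_0) = 3.062500, coefficient = 1
x_1 = 2.0000, f(x_1) = 4.000000, coefficient = 2
x_2 = 2.2500, f(x_2) = 5.062500, coefficient = 2
x_3 = 2.5000, f(x_3) = 6.250000, coefficient = 2
x_4 = 2.7500, f(x_4) = 7.562500, coefficient = 1

I ≈ (0.250000/2) × 41.250000 = 5.156250
Exact value: 5.145833
Error: 0.010417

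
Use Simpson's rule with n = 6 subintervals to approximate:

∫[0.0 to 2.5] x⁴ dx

f(x) = x⁴
a = 0.0, b = 2.5, n = 6
h = (b - a)/n = 0.416667

Simpson's rule: (h/3)[f(x₀) + 4f(x₁) + 2f(x₂) + ... + f(xₙ)]

x_0 = 0.0000, f(x_0) = 0.000000, coefficient = 1
x_1 = 0.4167, f(x_1) = 0.030141, coefficient = 4
x_2 = 0.8333, f(x_2) = 0.482253, coefficient = 2
x_3 = 1.2500, f(x_3) = 2.441406, coefficient = 4
x_4 = 1.6667, f(x_4) = 7.716049, coefficient = 2
x_5 = 2.0833, f(x_5) = 18.838011, coefficient = 4
x_6 = 2.5000, f(x_6) = 39.062500, coefficient = 1

I ≈ (0.416667/3) × 140.697338 = 19.541297
Exact value: 19.531250
Error: 0.010047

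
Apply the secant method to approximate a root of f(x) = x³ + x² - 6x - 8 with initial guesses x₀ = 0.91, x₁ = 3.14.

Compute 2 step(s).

f(x) = x³ + x² - 6x - 8
x₀ = 0.91, x₁ = 3.14

Secant formula: x_{n+1} = x_n - f(x_n)(x_n - x_{n-1})/(f(x_n) - f(x_{n-1}))

Iteration 1:
  f(0.910000) = -11.878329
  f(3.140000) = 13.978744
  x_2 = 3.140000 - 13.978744×(3.140000 - 0.910000)/(13.978744 - (-11.878329))
       = 1.934427
Iteration 2:
  f(3.140000) = 13.978744
  f(1.934427) = -8.625917
  x_3 = 1.934427 - (-8.625917)×(1.934427 - 3.140000)/(-8.625917 - 13.978744)
       = 2.394472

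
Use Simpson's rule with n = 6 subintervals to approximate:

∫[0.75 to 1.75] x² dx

f(x) = x²
a = 0.75, b = 1.75, n = 6
h = (b - a)/n = 0.166667

Simpson's rule: (h/3)[f(x₀) + 4f(x₁) + 2f(x₂) + ... + f(xₙ)]

x_0 = 0.7500, f(x_0) = 0.562500, coefficient = 1
x_1 = 0.9167, f(x_1) = 0.840278, coefficient = 4
x_2 = 1.0833, f(x_2) = 1.173611, coefficient = 2
x_3 = 1.2500, f(x_3) = 1.562500, coefficient = 4
x_4 = 1.4167, f(x_4) = 2.006944, coefficient = 2
x_5 = 1.5833, f(x_5) = 2.506944, coefficient = 4
x_6 = 1.7500, f(x_6) = 3.062500, coefficient = 1

I ≈ (0.166667/3) × 29.625000 = 1.645833
Exact value: 1.645833
Error: 0.000000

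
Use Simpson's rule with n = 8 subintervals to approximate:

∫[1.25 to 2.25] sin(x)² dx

f(x) = sin(x)²
a = 1.25, b = 2.25, n = 8
h = (b - a)/n = 0.125000

Simpson's rule: (h/3)[f(x₀) + 4f(x₁) + 2f(x₂) + ... + f(xₙ)]

x_0 = 1.2500, f(x_0) = 0.900572, coefficient = 1
x_1 = 1.3750, f(x_1) = 0.962151, coefficient = 4
x_2 = 1.5000, f(x_2) = 0.994996, coefficient = 2
x_3 = 1.6250, f(x_3) = 0.997065, coefficient = 4
x_4 = 1.7500, f(x_4) = 0.968228, coefficient = 2
x_5 = 1.8750, f(x_5) = 0.910280, coefficient = 4
x_6 = 2.0000, f(x_6) = 0.826822, coefficient = 2
x_7 = 2.1250, f(x_7) = 0.723044, coefficient = 4
x_8 = 2.2500, f(x_8) = 0.605398, coefficient = 1

I ≈ (0.125000/3) × 21.456220 = 0.894009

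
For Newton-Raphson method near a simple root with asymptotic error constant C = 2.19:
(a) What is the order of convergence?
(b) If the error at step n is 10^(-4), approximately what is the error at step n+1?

(a) Newton-Raphson has quadratic (order 2) convergence near simple roots.
    This means |e_{n+1}| ≈ C|e_n|².

(b) With |e_n| = 10^(-4) and C = 2.19:
    |e_{n+1}| ≈ 2.19 × (10^(-4))² = 2.19 × 10^(-8)

(a) 2 (quadratic); (b) |e_{n+1}| ≈ 2.190e-08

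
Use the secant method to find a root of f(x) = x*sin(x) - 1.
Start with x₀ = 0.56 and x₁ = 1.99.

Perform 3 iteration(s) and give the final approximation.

f(x) = x*sin(x) - 1
x₀ = 0.56, x₁ = 1.99

Secant formula: x_{n+1} = x_n - f(x_n)(x_n - x_{n-1})/(f(x_n) - f(x_{n-1}))

Iteration 1:
  f(0.560000) = -0.702536
  f(1.990000) = 0.817693
  x_2 = 1.990000 - 0.817693×(1.990000 - 0.560000)/(0.817693 - (-0.702536))
       = 1.220839
Iteration 2:
  f(1.990000) = 0.817693
  f(1.220839) = 0.146841
  x_3 = 1.220839 - 0.146841×(1.220839 - 1.990000)/(0.146841 - 0.817693)
       = 1.052480
Iteration 3:
  f(1.220839) = 0.146841
  f(1.052480) = -0.085759
  x_4 = 1.052480 - (-0.085759)×(1.052480 - 1.220839)/(-0.085759 - 0.146841)
       = 1.114553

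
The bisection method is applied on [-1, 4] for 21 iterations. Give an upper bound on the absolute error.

Bisection error bound: |error| ≤ (b-a)/2^n
|error| ≤ (4 - (-1))/2^21 = 5/2^21
|error| ≤ 0.0000023842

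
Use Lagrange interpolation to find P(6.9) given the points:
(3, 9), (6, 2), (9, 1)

Lagrange interpolation formula:
P(x) = Σ yᵢ × Lᵢ(x)
where Lᵢ(x) = Π_{j≠i} (x - xⱼ)/(xᵢ - xⱼ)

L_0(6.9) = (6.9 - 6)/(3 - 6) × (6.9 - 9)/(3 - 9) = -0.105000
L_1(6.9) = (6.9 - 3)/(6 - 3) × (6.9 - 9)/(6 - 9) = 0.910000
L_2(6.9) = (6.9 - 3)/(9 - 3) × (6.9 - 6)/(9 - 6) = 0.195000

P(6.9) = 9×L_0(6.9) + 2×L_1(6.9) + 1×L_2(6.9)
P(6.9) = 1.070000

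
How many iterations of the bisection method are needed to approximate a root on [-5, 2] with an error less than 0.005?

We need (b-a)/2^n ≤ 0.005
(2 - (-5))/2^n ≤ 0.005
7/2^n ≤ 0.005
2^n ≥ 1400
n ≥ log₂(1400) = 10.45
n ≥ 11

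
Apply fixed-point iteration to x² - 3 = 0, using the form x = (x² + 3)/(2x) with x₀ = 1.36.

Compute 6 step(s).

Equation: x² - 3 = 0
Fixed-point form: x = (x² + 3)/(2x)
x₀ = 1.36

x_1 = g(1.360000) = 1.782941
x_2 = g(1.782941) = 1.732777
x_3 = g(1.732777) = 1.732051
x_4 = g(1.732051) = 1.732051
x_5 = g(1.732051) = 1.732051
x_6 = g(1.732051) = 1.732051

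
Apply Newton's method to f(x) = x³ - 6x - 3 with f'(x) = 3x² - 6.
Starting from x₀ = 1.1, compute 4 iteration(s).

f(x) = x³ - 6x - 3
f'(x) = 3x² - 6
x₀ = 1.1

Newton-Raphson formula: x_{n+1} = x_n - f(x_n)/f'(x_n)

Iteration 1:
  f(1.100000) = -8.269000
  f'(1.100000) = -2.370000
  x_1 = 1.100000 - (-8.269000)/(-2.370000) = -2.389030
Iteration 2:
  f(-2.389030) = -2.301118
  f'(-2.389030) = 11.122386
  x_2 = -2.389030 - (-2.301118)/11.122386 = -2.182139
Iteration 3:
  f(-2.182139) = -0.297923
  f'(-2.182139) = 8.285190
  x_3 = -2.182139 - (-0.297923)/8.285190 = -2.146180
Iteration 4:
  f(-2.146180) = -0.008418
  f'(-2.146180) = 7.818271
  x_4 = -2.146180 - (-0.008418)/7.818271 = -2.145104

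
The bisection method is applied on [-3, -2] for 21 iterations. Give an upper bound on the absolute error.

Bisection error bound: |error| ≤ (b-a)/2^n
|error| ≤ (-2 - (-3))/2^21 = 1/2^21
|error| ≤ 0.0000004768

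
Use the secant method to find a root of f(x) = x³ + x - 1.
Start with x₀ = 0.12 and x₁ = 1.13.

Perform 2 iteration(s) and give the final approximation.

f(x) = x³ + x - 1
x₀ = 0.12, x₁ = 1.13

Secant formula: x_{n+1} = x_n - f(x_n)(x_n - x_{n-1})/(f(x_n) - f(x_{n-1}))

Iteration 1:
  f(0.120000) = -0.878272
  f(1.130000) = 1.572897
  x_2 = 1.130000 - 1.572897×(1.130000 - 0.120000)/(1.572897 - (-0.878272))
       = 0.481890
Iteration 2:
  f(1.130000) = 1.572897
  f(0.481890) = -0.406206
  x_3 = 0.481890 - (-0.406206)×(0.481890 - 1.130000)/(-0.406206 - 1.572897)
       = 0.614913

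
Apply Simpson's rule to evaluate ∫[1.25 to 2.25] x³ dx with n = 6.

f(x) = x³
a = 1.25, b = 2.25, n = 6
h = (b - a)/n = 0.166667

Simpson's rule: (h/3)[f(x₀) + 4f(x₁) + 2f(x₂) + ... + f(xₙ)]

x_0 = 1.2500, f(x_0) = 1.953125, coefficient = 1
x_1 = 1.4167, f(x_1) = 2.843171, coefficient = 4
x_2 = 1.5833, f(x_2) = 3.969329, coefficient = 2
x_3 = 1.7500, f(x_3) = 5.359375, coefficient = 4
x_4 = 1.9167, f(x_4) = 7.041088, coefficient = 2
x_5 = 2.0833, f(x_5) = 9.042245, coefficient = 4
x_6 = 2.2500, f(x_6) = 11.390625, coefficient = 1

I ≈ (0.166667/3) × 104.343750 = 5.796875
Exact value: 5.796875
Error: 0.000000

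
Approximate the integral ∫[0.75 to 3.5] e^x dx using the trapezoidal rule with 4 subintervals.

f(x) = e^x
a = 0.75, b = 3.5, n = 4
h = (b - a)/n = 0.687500

Trapezoidal rule: (h/2)[f(x₀) + 2f(x₁) + 2f(x₂) + ... + f(xₙ)]

x_0 = 0.7500, f(x_0) = 2.117000, coefficient = 1
x_1 = 1.4375, f(x_1) = 4.210157, coefficient = 2
x_2 = 2.1250, f(x_2) = 8.372897, coefficient = 2
x_3 = 2.8125, f(x_3) = 16.651495, coefficient = 2
x_4 = 3.5000, f(x_4) = 33.115452, coefficient = 1

I ≈ (0.687500/2) × 93.701551 = 32.209908
Exact value: 30.998452
Error: 1.211456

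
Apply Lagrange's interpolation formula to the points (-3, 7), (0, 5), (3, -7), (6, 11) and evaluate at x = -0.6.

Lagrange interpolation formula:
P(x) = Σ yᵢ × Lᵢ(x)
where Lᵢ(x) = Π_{j≠i} (x - xⱼ)/(xᵢ - xⱼ)

L_0(-0.6) = (-0.6 - 0)/(-3 - 0) × (-0.6 - 3)/(-3 - 3) × (-0.6 - 6)/(-3 - 6) = 0.088000
L_1(-0.6) = (-0.6 - (-3))/(0 - (-3)) × (-0.6 - 3)/(0 - 3) × (-0.6 - 6)/(0 - 6) = 1.056000
L_2(-0.6) = (-0.6 - (-3))/(3 - (-3)) × (-0.6 - 0)/(3 - 0) × (-0.6 - 6)/(3 - 6) = -0.176000
L_3(-0.6) = (-0.6 - (-3))/(6 - (-3)) × (-0.6 - 0)/(6 - 0) × (-0.6 - 3)/(6 - 3) = 0.032000

P(-0.6) = 7×L_0(-0.6) + 5×L_1(-0.6) + (-7)×L_2(-0.6) + 11×L_3(-0.6)
P(-0.6) = 7.480000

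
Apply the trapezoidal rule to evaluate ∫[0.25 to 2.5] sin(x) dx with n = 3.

f(x) = sin(x)
a = 0.25, b = 2.5, n = 3
h = (b - a)/n = 0.750000

Trapezoidal rule: (h/2)[f(x₀) + 2f(x₁) + 2f(x₂) + ... + f(xₙ)]

x_0 = 0.2500, f(x_0) = 0.247404, coefficient = 1
x_1 = 1.0000, f(x_1) = 0.841471, coefficient = 2
x_2 = 1.7500, f(x_2) = 0.983986, coefficient = 2
x_3 = 2.5000, f(x_3) = 0.598472, coefficient = 1

I ≈ (0.750000/2) × 4.496790 = 1.686296
Exact value: 1.770056
Error: 0.083760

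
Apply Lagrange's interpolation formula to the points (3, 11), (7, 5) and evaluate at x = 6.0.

Lagrange interpolation formula:
P(x) = Σ yᵢ × Lᵢ(x)
where Lᵢ(x) = Π_{j≠i} (x - xⱼ)/(xᵢ - xⱼ)

L_0(6.0) = (6.0 - 7)/(3 - 7) = 0.250000
L_1(6.0) = (6.0 - 3)/(7 - 3) = 0.750000

P(6.0) = 11×L_0(6.0) + 5×L_1(6.0)
P(6.0) = 6.500000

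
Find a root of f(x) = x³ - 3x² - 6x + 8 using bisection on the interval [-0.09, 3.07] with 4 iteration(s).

f(x) = x³ - 3x² - 6x + 8
Initial interval: [-0.09, 3.07]

Iteration 1:
  c_1 = (-0.090000 + 3.070000)/2 = 1.490000
  f(c_1) = f(1.490000) = -4.292351
  f(a) × f(c) < 0, new interval: [-0.090000, 1.490000]
Iteration 2:
  c_2 = (-0.090000 + 1.490000)/2 = 0.700000
  f(c_2) = f(0.700000) = 2.673000
  f(a) × f(c) ≥ 0, new interval: [0.700000, 1.490000]
Iteration 3:
  c_3 = (0.700000 + 1.490000)/2 = 1.095000
  f(c_3) = f(1.095000) = -0.854143
  f(a) × f(c) < 0, new interval: [0.700000, 1.095000]
Iteration 4:
  c_4 = (0.700000 + 1.095000)/2 = 0.897500
  f(c_4) = f(0.897500) = 0.921423
  f(a) × f(c) ≥ 0, new interval: [0.897500, 1.095000]

After 4 iteration(s), the approximation is c_4 = 0.897500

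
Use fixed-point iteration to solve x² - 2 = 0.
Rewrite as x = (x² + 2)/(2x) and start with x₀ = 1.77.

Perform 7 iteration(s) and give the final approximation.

Equation: x² - 2 = 0
Fixed-point form: x = (x² + 2)/(2x)
x₀ = 1.77

x_1 = g(1.770000) = 1.449972
x_2 = g(1.449972) = 1.414654
x_3 = g(1.414654) = 1.414214
x_4 = g(1.414214) = 1.414214
x_5 = g(1.414214) = 1.414214
x_6 = g(1.414214) = 1.414214
x_7 = g(1.414214) = 1.414214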